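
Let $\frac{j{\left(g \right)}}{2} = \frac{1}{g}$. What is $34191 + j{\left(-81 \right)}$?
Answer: $\frac{2769469}{81} \approx 34191.0$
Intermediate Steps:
$j{\left(g \right)} = \frac{2}{g}$
$34191 + j{\left(-81 \right)} = 34191 + \frac{2}{-81} = 34191 + 2 \left(- \frac{1}{81}\right) = 34191 - \frac{2}{81} = \frac{2769469}{81}$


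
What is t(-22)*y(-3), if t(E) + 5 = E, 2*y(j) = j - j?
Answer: 0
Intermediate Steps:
y(j) = 0 (y(j) = (j - j)/2 = (½)*0 = 0)
t(E) = -5 + E
t(-22)*y(-3) = (-5 - 22)*0 = -27*0 = 0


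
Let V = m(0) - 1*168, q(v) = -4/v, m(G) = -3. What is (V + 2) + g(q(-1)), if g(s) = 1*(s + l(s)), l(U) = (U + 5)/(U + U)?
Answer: -1311/8 ≈ -163.88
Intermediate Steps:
l(U) = (5 + U)/(2*U) (l(U) = (5 + U)/((2*U)) = (5 + U)*(1/(2*U)) = (5 + U)/(2*U))
V = -171 (V = -3 - 1*168 = -3 - 168 = -171)
g(s) = s + (5 + s)/(2*s) (g(s) = 1*(s + (5 + s)/(2*s)) = s + (5 + s)/(2*s))
(V + 2) + g(q(-1)) = (-171 + 2) + (1/2 - 4/(-1) + 5/(2*((-4/(-1))))) = -169 + (1/2 - 4*(-1) + 5/(2*((-4*(-1))))) = -169 + (1/2 + 4 + (5/2)/4) = -169 + (1/2 + 4 + (5/2)*(1/4)) = -169 + (1/2 + 4 + 5/8) = -169 + 41/8 = -1311/8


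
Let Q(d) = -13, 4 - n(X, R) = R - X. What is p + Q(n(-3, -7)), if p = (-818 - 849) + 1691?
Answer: 11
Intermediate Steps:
n(X, R) = 4 + X - R (n(X, R) = 4 - (R - X) = 4 + (X - R) = 4 + X - R)
p = 24 (p = -1667 + 1691 = 24)
p + Q(n(-3, -7)) = 24 - 13 = 11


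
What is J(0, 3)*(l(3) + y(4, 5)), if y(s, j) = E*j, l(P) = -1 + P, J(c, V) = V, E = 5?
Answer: 81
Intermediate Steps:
y(s, j) = 5*j
J(0, 3)*(l(3) + y(4, 5)) = 3*((-1 + 3) + 5*5) = 3*(2 + 25) = 3*27 = 81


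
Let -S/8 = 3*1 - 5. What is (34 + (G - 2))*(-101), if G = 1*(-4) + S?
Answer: -4444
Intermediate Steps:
S = 16 (S = -8*(3*1 - 5) = -8*(3 - 5) = -8*(-2) = 16)
G = 12 (G = 1*(-4) + 16 = -4 + 16 = 12)
(34 + (G - 2))*(-101) = (34 + (12 - 2))*(-101) = (34 + 10)*(-101) = 44*(-101) = -4444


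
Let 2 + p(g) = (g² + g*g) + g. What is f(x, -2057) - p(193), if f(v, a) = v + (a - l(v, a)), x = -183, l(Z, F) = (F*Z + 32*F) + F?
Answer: -385479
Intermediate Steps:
l(Z, F) = 33*F + F*Z (l(Z, F) = (32*F + F*Z) + F = 33*F + F*Z)
p(g) = -2 + g + 2*g² (p(g) = -2 + ((g² + g*g) + g) = -2 + ((g² + g²) + g) = -2 + (2*g² + g) = -2 + (g + 2*g²) = -2 + g + 2*g²)
f(v, a) = a + v - a*(33 + v) (f(v, a) = v + (a - a*(33 + v)) = a + v - a*(33 + v))
f(x, -2057) - p(193) = (-2057 - 183 - 1*(-2057)*(33 - 183)) - (-2 + 193 + 2*193²) = (-2057 - 183 - 1*(-2057)*(-150)) - (-2 + 193 + 2*37249) = (-2057 - 183 - 308550) - (-2 + 193 + 74498) = -310790 - 1*74689 = -310790 - 74689 = -385479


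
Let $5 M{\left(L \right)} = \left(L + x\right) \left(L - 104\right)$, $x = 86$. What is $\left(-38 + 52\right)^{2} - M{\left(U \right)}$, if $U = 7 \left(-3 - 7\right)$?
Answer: $\frac{3764}{5} \approx 752.8$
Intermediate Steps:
$U = -70$ ($U = 7 \left(-10\right) = -70$)
$M{\left(L \right)} = \frac{\left(-104 + L\right) \left(86 + L\right)}{5}$ ($M{\left(L \right)} = \frac{\left(L + 86\right) \left(L - 104\right)}{5} = \frac{\left(86 + L\right) \left(L - 104\right)}{5} = \frac{\left(86 + L\right) \left(-104 + L\right)}{5} = \frac{\left(-104 + L\right) \left(86 + L\right)}{5}$)
$\left(-38 + 52\right)^{2} - M{\left(U \right)} = \left(-38 + 52\right)^{2} - \left(- \frac{8944}{5} - -252 + \frac{\left(-70\right)^{2}}{5}\right) = 14^{2} - \left(- \frac{8944}{5} + 252 + \frac{1}{5} \cdot 4900\right) = 196 - \left(- \frac{8944}{5} + 252 + 980\right) = 196 - - \frac{2784}{5} = 196 + \frac{2784}{5} = \frac{3764}{5}$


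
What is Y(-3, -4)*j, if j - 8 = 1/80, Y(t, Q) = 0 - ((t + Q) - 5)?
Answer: 1923/20 ≈ 96.150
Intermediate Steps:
Y(t, Q) = 5 - Q - t (Y(t, Q) = 0 - ((Q + t) - 5) = 0 - (-5 + Q + t) = 0 + (5 - Q - t) = 5 - Q - t)
j = 641/80 (j = 8 + 1/80 = 641/80 ≈ 8.0125)
Y(-3, -4)*j = (5 - 1*(-4) - 1*(-3))*(641/80) = (5 + 4 + 3)*(641/80) = 12*(641/80) = 1923/20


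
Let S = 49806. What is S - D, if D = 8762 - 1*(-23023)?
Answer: 18021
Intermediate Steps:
D = 31785 (D = 8762 + 23023 = 31785)
S - D = 49806 - 1*31785 = 49806 - 31785 = 18021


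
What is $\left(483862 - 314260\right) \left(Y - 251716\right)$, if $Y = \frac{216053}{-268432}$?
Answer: $- \frac{5729905655797365}{134216} \approx -4.2692 \cdot 10^{10}$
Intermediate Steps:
$Y = - \frac{216053}{268432}$ ($Y = 216053 \left(- \frac{1}{268432}\right) = - \frac{216053}{268432} \approx -0.80487$)
$\left(483862 - 314260\right) \left(Y - 251716\right) = \left(483862 - 314260\right) \left(- \frac{216053}{268432} - 251716\right) = 169602 \left(- \frac{67568845365}{268432}\right) = - \frac{5729905655797365}{134216}$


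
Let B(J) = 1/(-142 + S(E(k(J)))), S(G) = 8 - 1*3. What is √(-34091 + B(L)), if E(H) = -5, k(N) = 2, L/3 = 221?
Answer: 2*I*√159963529/137 ≈ 184.64*I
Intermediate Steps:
L = 663 (L = 3*221 = 663)
S(G) = 5 (S(G) = 8 - 3 = 5)
B(J) = -1/137 (B(J) = 1/(-142 + 5) = 1/(-137) = -1/137)
√(-34091 + B(L)) = √(-34091 - 1/137) = √(-4670468/137) = 2*I*√159963529/137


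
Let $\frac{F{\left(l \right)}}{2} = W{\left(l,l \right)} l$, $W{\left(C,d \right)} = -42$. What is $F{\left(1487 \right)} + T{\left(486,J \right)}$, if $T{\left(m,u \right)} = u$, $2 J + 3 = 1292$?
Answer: $- \frac{248527}{2} \approx -1.2426 \cdot 10^{5}$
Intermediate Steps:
$J = \frac{1289}{2}$ ($J = - \frac{3}{2} + \frac{1}{2} \cdot 1292 = - \frac{3}{2} + 646 = \frac{1289}{2} \approx 644.5$)
$F{\left(l \right)} = - 84 l$ ($F{\left(l \right)} = 2 \left(- 42 l\right) = - 84 l$)
$F{\left(1487 \right)} + T{\left(486,J \right)} = \left(-84\right) 1487 + \frac{1289}{2} = -124908 + \frac{1289}{2} = - \frac{248527}{2}$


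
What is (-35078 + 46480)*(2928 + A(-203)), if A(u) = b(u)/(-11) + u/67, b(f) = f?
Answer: 24734404208/737 ≈ 3.3561e+7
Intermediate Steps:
A(u) = -56*u/737 (A(u) = u/(-11) + u/67 = u*(-1/11) + u*(1/67) = -u/11 + u/67 = -56*u/737)
(-35078 + 46480)*(2928 + A(-203)) = (-35078 + 46480)*(2928 - 56/737*(-203)) = 11402*(2928 + 11368/737) = 11402*(2169304/737) = 24734404208/737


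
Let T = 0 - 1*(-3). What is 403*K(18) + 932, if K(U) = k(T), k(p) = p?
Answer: 2141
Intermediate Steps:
T = 3 (T = 0 + 3 = 3)
K(U) = 3
403*K(18) + 932 = 403*3 + 932 = 1209 + 932 = 2141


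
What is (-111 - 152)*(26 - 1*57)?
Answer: 8153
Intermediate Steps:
(-111 - 152)*(26 - 1*57) = -263*(26 - 57) = -263*(-31) = 8153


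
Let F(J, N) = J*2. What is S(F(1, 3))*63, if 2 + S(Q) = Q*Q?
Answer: 126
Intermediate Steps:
F(J, N) = 2*J
S(Q) = -2 + Q² (S(Q) = -2 + Q*Q = -2 + Q²)
S(F(1, 3))*63 = (-2 + (2*1)²)*63 = (-2 + 2²)*63 = (-2 + 4)*63 = 2*63 = 126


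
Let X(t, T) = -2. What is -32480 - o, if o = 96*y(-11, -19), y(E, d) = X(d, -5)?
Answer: -32288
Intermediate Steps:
y(E, d) = -2
o = -192 (o = 96*(-2) = -192)
-32480 - o = -32480 - 1*(-192) = -32480 + 192 = -32288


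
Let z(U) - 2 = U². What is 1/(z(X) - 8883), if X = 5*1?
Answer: -1/8856 ≈ -0.00011292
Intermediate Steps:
X = 5
z(U) = 2 + U²
1/(z(X) - 8883) = 1/((2 + 5²) - 8883) = 1/((2 + 25) - 8883) = 1/(27 - 8883) = 1/(-8856) = -1/8856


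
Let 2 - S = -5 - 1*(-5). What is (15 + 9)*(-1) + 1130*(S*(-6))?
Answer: -13584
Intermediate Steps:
S = 2 (S = 2 - (-5 - 1*(-5)) = 2 - (-5 + 5) = 2 - 1*0 = 2 + 0 = 2)
(15 + 9)*(-1) + 1130*(S*(-6)) = (15 + 9)*(-1) + 1130*(2*(-6)) = 24*(-1) + 1130*(-12) = -24 - 13560 = -13584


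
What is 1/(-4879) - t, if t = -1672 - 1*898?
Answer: 12539029/4879 ≈ 2570.0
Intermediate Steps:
t = -2570 (t = -1672 - 898 = -2570)
1/(-4879) - t = 1/(-4879) - 1*(-2570) = -1/4879 + 2570 = 12539029/4879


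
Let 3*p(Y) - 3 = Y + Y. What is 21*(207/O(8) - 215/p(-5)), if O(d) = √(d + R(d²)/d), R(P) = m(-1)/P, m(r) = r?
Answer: 1935 + 3312*√910/65 ≈ 3472.1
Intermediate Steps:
p(Y) = 1 + 2*Y/3 (p(Y) = 1 + (Y + Y)/3 = 1 + (2*Y)/3 = 1 + 2*Y/3)
R(P) = -1/P
O(d) = √(d - 1/d³) (O(d) = √(d + (-1/(d²))/d) = √(d + (-1/d²)/d) = √(d - 1/d³))
21*(207/O(8) - 215/p(-5)) = 21*(207/(√(8 - 1/8³)) - 215/(1 + (⅔)*(-5))) = 21*(207/(√(8 - 1*1/512)) - 215/(1 - 10/3)) = 21*(207/(√(8 - 1/512)) - 215/(-7/3)) = 21*(207/(√(4095/512)) - 215*(-3/7)) = 21*(207/((3*√910/32)) + 645/7) = 21*(207*(16*√910/1365) + 645/7) = 21*(1104*√910/455 + 645/7) = 21*(645/7 + 1104*√910/455) = 1935 + 3312*√910/65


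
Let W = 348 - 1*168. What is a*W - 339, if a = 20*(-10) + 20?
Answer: -32739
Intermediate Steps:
W = 180 (W = 348 - 168 = 180)
a = -180 (a = -200 + 20 = -180)
a*W - 339 = -180*180 - 339 = -32400 - 339 = -32739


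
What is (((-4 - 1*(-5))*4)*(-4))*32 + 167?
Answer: -345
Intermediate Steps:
(((-4 - 1*(-5))*4)*(-4))*32 + 167 = (((-4 + 5)*4)*(-4))*32 + 167 = ((1*4)*(-4))*32 + 167 = (4*(-4))*32 + 167 = -16*32 + 167 = -512 + 167 = -345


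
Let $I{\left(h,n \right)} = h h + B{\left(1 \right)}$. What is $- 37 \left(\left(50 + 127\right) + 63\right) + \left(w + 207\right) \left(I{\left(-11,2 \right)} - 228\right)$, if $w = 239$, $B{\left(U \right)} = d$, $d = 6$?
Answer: $-53926$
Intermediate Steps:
$B{\left(U \right)} = 6$
$I{\left(h,n \right)} = 6 + h^{2}$ ($I{\left(h,n \right)} = h h + 6 = h^{2} + 6 = 6 + h^{2}$)
$- 37 \left(\left(50 + 127\right) + 63\right) + \left(w + 207\right) \left(I{\left(-11,2 \right)} - 228\right) = - 37 \left(\left(50 + 127\right) + 63\right) + \left(239 + 207\right) \left(\left(6 + \left(-11\right)^{2}\right) - 228\right) = - 37 \left(177 + 63\right) + 446 \left(\left(6 + 121\right) - 228\right) = \left(-37\right) 240 + 446 \left(127 - 228\right) = -8880 + 446 \left(-101\right) = -8880 - 45046 = -53926$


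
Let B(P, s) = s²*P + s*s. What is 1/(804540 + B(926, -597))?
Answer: 1/331195683 ≈ 3.0194e-9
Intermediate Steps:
B(P, s) = s² + P*s² (B(P, s) = P*s² + s² = s² + P*s²)
1/(804540 + B(926, -597)) = 1/(804540 + (-597)²*(1 + 926)) = 1/(804540 + 356409*927) = 1/(804540 + 330391143) = 1/331195683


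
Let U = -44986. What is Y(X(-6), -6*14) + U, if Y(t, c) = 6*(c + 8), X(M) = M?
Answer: -45442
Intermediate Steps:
Y(t, c) = 48 + 6*c (Y(t, c) = 6*(8 + c) = 48 + 6*c)
Y(X(-6), -6*14) + U = (48 + 6*(-6*14)) - 44986 = (48 + 6*(-84)) - 44986 = (48 - 504) - 44986 = -456 - 44986 = -45442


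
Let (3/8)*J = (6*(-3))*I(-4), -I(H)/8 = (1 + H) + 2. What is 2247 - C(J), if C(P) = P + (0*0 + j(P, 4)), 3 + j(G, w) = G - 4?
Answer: 3022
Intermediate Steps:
I(H) = -24 - 8*H (I(H) = -8*((1 + H) + 2) = -8*(3 + H) = -24 - 8*H)
j(G, w) = -7 + G (j(G, w) = -3 + (G - 4) = -3 + (-4 + G) = -7 + G)
J = -384 (J = 8*((6*(-3))*(-24 - 8*(-4)))/3 = 8*(-18*(-24 + 32))/3 = 8*(-18*8)/3 = (8/3)*(-144) = -384)
C(P) = -7 + 2*P (C(P) = P + (0*0 + (-7 + P)) = P + (0 + (-7 + P)) = P + (-7 + P) = -7 + 2*P)
2247 - C(J) = 2247 - (-7 + 2*(-384)) = 2247 - (-7 - 768) = 2247 - 1*(-775) = 2247 + 775 = 3022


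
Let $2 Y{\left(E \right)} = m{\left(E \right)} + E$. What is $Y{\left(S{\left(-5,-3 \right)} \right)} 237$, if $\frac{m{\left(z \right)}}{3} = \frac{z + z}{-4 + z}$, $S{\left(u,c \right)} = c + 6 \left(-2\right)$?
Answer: $- \frac{46215}{38} \approx -1216.2$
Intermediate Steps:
$S{\left(u,c \right)} = -12 + c$ ($S{\left(u,c \right)} = c - 12 = -12 + c$)
$m{\left(z \right)} = \frac{6 z}{-4 + z}$ ($m{\left(z \right)} = 3 \frac{z + z}{-4 + z} = 3 \frac{2 z}{-4 + z} = \frac{6 z}{-4 + z}$)
$Y{\left(E \right)} = \frac{E}{2} + \frac{3 E}{-4 + E}$ ($Y{\left(E \right)} = \frac{\frac{6 E}{-4 + E} + E}{2} = \frac{E + \frac{6 E}{-4 + E}}{2} = \frac{E}{2} + \frac{3 E}{-4 + E}$)
$Y{\left(S{\left(-5,-3 \right)} \right)} 237 = \frac{\left(-12 - 3\right) \left(2 - 15\right)}{2 \left(-4 - 15\right)} 237 = \frac{1}{2} \left(-15\right) \frac{1}{-4 - 15} \left(2 - 15\right) 237 = \frac{1}{2} \left(-15\right) \frac{1}{-19} \left(-13\right) 237 = \frac{1}{2} \left(-15\right) \left(- \frac{1}{19}\right) \left(-13\right) 237 = \left(- \frac{195}{38}\right) 237 = - \frac{46215}{38}$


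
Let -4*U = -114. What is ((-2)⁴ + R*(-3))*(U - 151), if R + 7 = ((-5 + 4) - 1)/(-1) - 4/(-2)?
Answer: -6125/2 ≈ -3062.5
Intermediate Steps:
U = 57/2 (U = -¼*(-114) = 57/2 ≈ 28.500)
R = -3 (R = -7 + (((-5 + 4) - 1)/(-1) - 4/(-2)) = -7 + ((-1 - 1)*(-1) - 4*(-½)) = -7 + (-2*(-1) + 2) = -7 + (2 + 2) = -7 + 4 = -3)
((-2)⁴ + R*(-3))*(U - 151) = ((-2)⁴ - 3*(-3))*(57/2 - 151) = (16 + 9)*(-245/2) = 25*(-245/2) = -6125/2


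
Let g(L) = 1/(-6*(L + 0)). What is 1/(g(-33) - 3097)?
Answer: -198/613205 ≈ -0.00032289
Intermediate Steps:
g(L) = -1/(6*L) (g(L) = 1/(-6*L) = -1/(6*L))
1/(g(-33) - 3097) = 1/(-1/6/(-33) - 3097) = 1/(-1/6*(-1/33) - 3097) = 1/(1/198 - 3097) = 1/(-613205/198) = -198/613205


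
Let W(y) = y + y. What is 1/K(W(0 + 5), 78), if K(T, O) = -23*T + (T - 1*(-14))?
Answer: -1/206 ≈ -0.0048544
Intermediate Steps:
W(y) = 2*y
K(T, O) = 14 - 22*T (K(T, O) = -23*T + (T + 14) = -23*T + (14 + T) = 14 - 22*T)
1/K(W(0 + 5), 78) = 1/(14 - 44*(0 + 5)) = 1/(14 - 44*5) = 1/(14 - 22*10) = 1/(14 - 220) = 1/(-206) = -1/206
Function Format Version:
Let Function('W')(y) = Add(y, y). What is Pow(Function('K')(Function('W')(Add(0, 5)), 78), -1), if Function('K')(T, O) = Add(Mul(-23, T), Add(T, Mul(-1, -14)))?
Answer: Rational(-1, 206) ≈ -0.0048544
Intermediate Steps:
Function('W')(y) = Mul(2, y)
Function('K')(T, O) = Add(14, Mul(-22, T)) (Function('K')(T, O) = Add(Mul(-23, T), Add(T, 14)) = Add(Mul(-23, T), Add(14, T)) = Add(14, Mul(-22, T)))
Pow(Function('K')(Function('W')(Add(0, 5)), 78), -1) = Pow(Add(14, Mul(-22, Mul(2, Add(0, 5)))), -1) = Pow(Add(14, Mul(-22, Mul(2, 5))), -1) = Pow(Add(14, Mul(-22, 10)), -1) = Pow(Add(14, -220), -1) = Pow(-206, -1) = Rational(-1, 206)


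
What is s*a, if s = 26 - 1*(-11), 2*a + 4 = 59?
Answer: 2035/2 ≈ 1017.5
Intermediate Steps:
a = 55/2 (a = -2 + (½)*59 = -2 + 59/2 = 55/2 ≈ 27.500)
s = 37 (s = 26 + 11 = 37)
s*a = 37*(55/2) = 2035/2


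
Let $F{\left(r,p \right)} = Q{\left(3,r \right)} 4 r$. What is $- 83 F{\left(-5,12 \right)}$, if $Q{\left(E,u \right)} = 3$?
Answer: $4980$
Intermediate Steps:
$F{\left(r,p \right)} = 12 r$ ($F{\left(r,p \right)} = 3 \cdot 4 r = 12 r$)
$- 83 F{\left(-5,12 \right)} = - 83 \cdot 12 \left(-5\right) = \left(-83\right) \left(-60\right) = 4980$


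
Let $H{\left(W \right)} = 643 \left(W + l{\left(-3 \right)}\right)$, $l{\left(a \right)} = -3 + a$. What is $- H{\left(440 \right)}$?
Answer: $-279062$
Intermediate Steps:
$H{\left(W \right)} = -3858 + 643 W$ ($H{\left(W \right)} = 643 \left(W - 6\right) = 643 \left(-6 + W\right) = -3858 + 643 W$)
$- H{\left(440 \right)} = - (-3858 + 643 \cdot 440) = - (-3858 + 282920) = \left(-1\right) 279062 = -279062$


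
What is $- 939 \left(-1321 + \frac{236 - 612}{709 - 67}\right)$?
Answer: $\frac{132783677}{107} \approx 1.241 \cdot 10^{6}$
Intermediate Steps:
$- 939 \left(-1321 + \frac{236 - 612}{709 - 67}\right) = - 939 \left(-1321 - \frac{376}{642}\right) = - 939 \left(-1321 - \frac{188}{321}\right) = \left(-939\right) \left(- \frac{424229}{321}\right) = \frac{132783677}{107}$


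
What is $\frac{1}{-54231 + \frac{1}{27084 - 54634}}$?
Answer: $- \frac{27550}{1494064051} \approx -1.844 \cdot 10^{-5}$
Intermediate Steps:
$\frac{1}{-54231 + \frac{1}{27084 - 54634}} = \frac{1}{-54231 + \frac{1}{-27550}} = \frac{1}{-54231 - \frac{1}{27550}} = \frac{1}{- \frac{1494064051}{27550}} = - \frac{27550}{1494064051}$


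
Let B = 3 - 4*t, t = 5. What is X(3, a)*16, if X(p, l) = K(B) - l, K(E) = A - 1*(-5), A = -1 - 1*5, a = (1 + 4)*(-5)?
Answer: 384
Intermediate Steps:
B = -17 (B = 3 - 4*5 = 3 - 20 = -17)
a = -25 (a = 5*(-5) = -25)
A = -6 (A = -1 - 5 = -6)
K(E) = -1 (K(E) = -6 - 1*(-5) = -6 + 5 = -1)
X(p, l) = -1 - l
X(3, a)*16 = (-1 - 1*(-25))*16 = (-1 + 25)*16 = 24*16 = 384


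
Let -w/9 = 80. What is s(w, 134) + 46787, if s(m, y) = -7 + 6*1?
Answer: 46786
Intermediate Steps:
w = -720 (w = -9*80 = -720)
s(m, y) = -1 (s(m, y) = -7 + 6 = -1)
s(w, 134) + 46787 = -1 + 46787 = 46786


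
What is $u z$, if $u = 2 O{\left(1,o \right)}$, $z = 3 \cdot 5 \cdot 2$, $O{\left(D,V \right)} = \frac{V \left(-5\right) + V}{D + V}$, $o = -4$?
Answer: $-320$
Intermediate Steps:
$O{\left(D,V \right)} = - \frac{4 V}{D + V}$ ($O{\left(D,V \right)} = \frac{- 5 V + V}{D + V} = \frac{\left(-4\right) V}{D + V} = - \frac{4 V}{D + V}$)
$z = 30$ ($z = 15 \cdot 2 = 30$)
$u = - \frac{32}{3}$ ($u = 2 \left(\left(-4\right) \left(-4\right) \frac{1}{1 - 4}\right) = 2 \left(\left(-4\right) \left(-4\right) \frac{1}{-3}\right) = 2 \left(\left(-4\right) \left(-4\right) \left(- \frac{1}{3}\right)\right) = 2 \left(- \frac{16}{3}\right) = - \frac{32}{3} \approx -10.667$)
$u z = \left(- \frac{32}{3}\right) 30 = -320$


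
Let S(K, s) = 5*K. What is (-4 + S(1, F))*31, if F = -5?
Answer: 31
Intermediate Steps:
(-4 + S(1, F))*31 = (-4 + 5*1)*31 = (-4 + 5)*31 = 1*31 = 31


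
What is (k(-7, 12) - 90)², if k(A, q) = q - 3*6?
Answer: 9216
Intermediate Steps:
k(A, q) = -18 + q (k(A, q) = q - 18 = -18 + q)
(k(-7, 12) - 90)² = ((-18 + 12) - 90)² = (-6 - 90)² = (-96)² = 9216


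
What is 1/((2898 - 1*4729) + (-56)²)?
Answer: 1/1305 ≈ 0.00076628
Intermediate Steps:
1/((2898 - 1*4729) + (-56)²) = 1/((2898 - 4729) + 3136) = 1/(-1831 + 3136) = 1/1305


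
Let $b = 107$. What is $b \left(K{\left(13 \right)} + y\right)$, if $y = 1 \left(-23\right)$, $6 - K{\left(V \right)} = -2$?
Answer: $-1605$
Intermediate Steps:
$K{\left(V \right)} = 8$ ($K{\left(V \right)} = 6 - -2 = 6 + 2 = 8$)
$y = -23$
$b \left(K{\left(13 \right)} + y\right) = 107 \left(8 - 23\right) = 107 \left(-15\right) = -1605$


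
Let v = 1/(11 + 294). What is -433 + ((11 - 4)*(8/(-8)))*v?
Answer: -132072/305 ≈ -433.02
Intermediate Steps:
v = 1/305 ≈ 0.0032787
-433 + ((11 - 4)*(8/(-8)))*v = -433 + ((11 - 4)*(8/(-8)))*(1/305) = -433 + (7*(8*(-1/8)))*(1/305) = -433 + (7*(-1))*(1/305) = -433 - 7*1/305 = -433 - 7/305 = -132072/305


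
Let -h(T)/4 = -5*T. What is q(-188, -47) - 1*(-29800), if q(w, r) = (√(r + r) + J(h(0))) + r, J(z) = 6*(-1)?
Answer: 29747 + I*√94 ≈ 29747.0 + 9.6954*I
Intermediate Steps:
h(T) = 20*T (h(T) = -(-20)*T = 20*T)
J(z) = -6
q(w, r) = -6 + r + √2*√r (q(w, r) = (√(r + r) - 6) + r = (√(2*r) - 6) + r = (√2*√r - 6) + r = (-6 + √2*√r) + r = -6 + r + √2*√r)
q(-188, -47) - 1*(-29800) = (-6 - 47 + √2*√(-47)) - 1*(-29800) = (-6 - 47 + √2*(I*√47)) + 29800 = (-6 - 47 + I*√94) + 29800 = (-53 + I*√94) + 29800 = 29747 + I*√94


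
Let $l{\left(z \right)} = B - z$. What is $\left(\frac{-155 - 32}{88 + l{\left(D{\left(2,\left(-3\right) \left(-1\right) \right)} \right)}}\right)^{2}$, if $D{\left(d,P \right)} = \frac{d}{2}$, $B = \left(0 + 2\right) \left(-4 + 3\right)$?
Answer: $\frac{121}{25} \approx 4.84$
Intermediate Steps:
$B = -2$ ($B = 2 \left(-1\right) = -2$)
$D{\left(d,P \right)} = \frac{d}{2}$ ($D{\left(d,P \right)} = d \frac{1}{2} = \frac{d}{2}$)
$l{\left(z \right)} = -2 - z$
$\left(\frac{-155 - 32}{88 + l{\left(D{\left(2,\left(-3\right) \left(-1\right) \right)} \right)}}\right)^{2} = \left(\frac{-155 - 32}{88 - \left(2 + \frac{1}{2} \cdot 2\right)}\right)^{2} = \left(- \frac{187}{88 - 3}\right)^{2} = \left(- \frac{187}{85}\right)^{2} = \left(\left(-187\right) \frac{1}{85}\right)^{2} = \left(- \frac{11}{5}\right)^{2} = \frac{121}{25}$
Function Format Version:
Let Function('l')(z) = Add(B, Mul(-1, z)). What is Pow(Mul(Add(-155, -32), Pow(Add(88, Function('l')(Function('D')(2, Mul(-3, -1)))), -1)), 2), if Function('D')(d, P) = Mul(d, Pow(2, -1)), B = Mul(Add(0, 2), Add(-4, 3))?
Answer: Rational(121, 25) ≈ 4.8400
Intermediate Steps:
B = -2 (B = Mul(2, -1) = -2)
Function('D')(d, P) = Mul(Rational(1, 2), d) (Function('D')(d, P) = Mul(d, Rational(1, 2)) = Mul(Rational(1, 2), d))
Function('l')(z) = Add(-2, Mul(-1, z))
Pow(Mul(Add(-155, -32), Pow(Add(88, Function('l')(Function('D')(2, Mul(-3, -1)))), -1)), 2) = Pow(Mul(Add(-155, -32), Pow(Add(88, Add(-2, Mul(-1, Mul(Rational(1, 2), 2)))), -1)), 2) = Pow(Mul(-187, Pow(Add(88, Add(-2, Mul(-1, 1))), -1)), 2) = Pow(Mul(-187, Pow(Add(88, Add(-2, -1)), -1)), 2) = Pow(Mul(-187, Pow(Add(88, -3), -1)), 2) = Pow(Mul(-187, Pow(85, -1)), 2) = Pow(Mul(-187, Rational(1, 85)), 2) = Pow(Rational(-11, 5), 2) = Rational(121, 25)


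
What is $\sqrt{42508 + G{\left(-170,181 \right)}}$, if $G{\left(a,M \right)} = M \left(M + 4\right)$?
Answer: $\sqrt{75993} \approx 275.67$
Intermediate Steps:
$G{\left(a,M \right)} = M \left(4 + M\right)$
$\sqrt{42508 + G{\left(-170,181 \right)}} = \sqrt{42508 + 181 \left(4 + 181\right)} = \sqrt{42508 + 181 \cdot 185} = \sqrt{42508 + 33485} = \sqrt{75993}$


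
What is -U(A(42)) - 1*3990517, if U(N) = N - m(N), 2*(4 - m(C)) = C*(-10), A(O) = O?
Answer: -3990345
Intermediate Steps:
m(C) = 4 + 5*C (m(C) = 4 - C*(-10)/2 = 4 - (-5)*C = 4 + 5*C)
U(N) = -4 - 4*N (U(N) = N - (4 + 5*N) = N + (-4 - 5*N) = -4 - 4*N)
-U(A(42)) - 1*3990517 = -(-4 - 4*42) - 1*3990517 = -(-4 - 168) - 3990517 = -1*(-172) - 3990517 = 172 - 3990517 = -3990345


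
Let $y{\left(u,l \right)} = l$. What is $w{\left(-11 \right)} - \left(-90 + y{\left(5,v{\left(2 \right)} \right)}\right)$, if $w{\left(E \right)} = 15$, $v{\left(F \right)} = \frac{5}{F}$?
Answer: $\frac{205}{2} \approx 102.5$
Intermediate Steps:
$w{\left(-11 \right)} - \left(-90 + y{\left(5,v{\left(2 \right)} \right)}\right) = 15 - \left(-90 + \frac{5}{2}\right) = 15 - - \frac{175}{2} = 15 + \frac{175}{2} = \frac{205}{2}$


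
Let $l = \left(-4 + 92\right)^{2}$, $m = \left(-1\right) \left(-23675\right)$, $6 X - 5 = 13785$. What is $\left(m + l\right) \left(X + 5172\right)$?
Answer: $234710403$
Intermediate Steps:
$X = \frac{6895}{3}$ ($X = \frac{5}{6} + \frac{1}{6} \cdot 13785 = \frac{5}{6} + \frac{4595}{2} = \frac{6895}{3} \approx 2298.3$)
$m = 23675$
$l = 7744$ ($l = 88^{2} = 7744$)
$\left(m + l\right) \left(X + 5172\right) = \left(23675 + 7744\right) \left(\frac{6895}{3} + 5172\right) = 31419 \cdot \frac{22411}{3} = 234710403$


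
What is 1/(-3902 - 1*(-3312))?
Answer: -1/590 ≈ -0.0016949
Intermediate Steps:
1/(-3902 - 1*(-3312)) = 1/(-3902 + 3312) = 1/(-590) = -1/590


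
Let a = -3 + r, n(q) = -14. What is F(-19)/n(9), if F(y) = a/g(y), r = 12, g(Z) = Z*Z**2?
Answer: 9/96026 ≈ 9.3725e-5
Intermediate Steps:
g(Z) = Z**3
a = 9 (a = -3 + 12 = 9)
F(y) = 9/y**3 (F(y) = 9/(y**3) = 9/y**3)
F(-19)/n(9) = (9/(-19)**3)/(-14) = (9*(-1/6859))*(-1/14) = -9/6859*(-1/14) = 9/96026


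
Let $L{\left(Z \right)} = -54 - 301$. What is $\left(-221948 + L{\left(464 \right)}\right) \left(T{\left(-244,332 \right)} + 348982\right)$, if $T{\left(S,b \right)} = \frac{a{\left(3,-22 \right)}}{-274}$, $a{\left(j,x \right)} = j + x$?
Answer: $- \frac{21256854503361}{274} \approx -7.758 \cdot 10^{10}$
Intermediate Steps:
$L{\left(Z \right)} = -355$
$T{\left(S,b \right)} = \frac{19}{274}$ ($T{\left(S,b \right)} = \frac{3 - 22}{-274} = \left(-19\right) \left(- \frac{1}{274}\right) = \frac{19}{274}$)
$\left(-221948 + L{\left(464 \right)}\right) \left(T{\left(-244,332 \right)} + 348982\right) = \left(-221948 - 355\right) \left(\frac{19}{274} + 348982\right) = \left(-222303\right) \frac{95621087}{274} = - \frac{21256854503361}{274}$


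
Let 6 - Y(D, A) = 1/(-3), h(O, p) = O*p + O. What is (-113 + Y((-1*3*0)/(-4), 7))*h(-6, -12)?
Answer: -7040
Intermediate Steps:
h(O, p) = O + O*p
Y(D, A) = 19/3 (Y(D, A) = 6 - 1/(-3) = 6 - 1*(-1/3) = 6 + 1/3 = 19/3)
(-113 + Y((-1*3*0)/(-4), 7))*h(-6, -12) = (-113 + 19/3)*(-6*(1 - 12)) = -(-640)*(-11) = -320/3*66 = -7040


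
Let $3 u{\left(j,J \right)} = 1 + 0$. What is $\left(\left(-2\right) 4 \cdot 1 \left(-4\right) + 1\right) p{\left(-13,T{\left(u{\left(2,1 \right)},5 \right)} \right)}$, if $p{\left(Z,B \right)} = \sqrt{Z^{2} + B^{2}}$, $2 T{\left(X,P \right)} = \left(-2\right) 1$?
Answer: $33 \sqrt{170} \approx 430.27$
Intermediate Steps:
$u{\left(j,J \right)} = \frac{1}{3}$ ($u{\left(j,J \right)} = \frac{1 + 0}{3} = \frac{1}{3} \cdot 1 = \frac{1}{3}$)
$T{\left(X,P \right)} = -1$ ($T{\left(X,P \right)} = \frac{\left(-2\right) 1}{2} = \frac{1}{2} \left(-2\right) = -1$)
$p{\left(Z,B \right)} = \sqrt{B^{2} + Z^{2}}$
$\left(\left(-2\right) 4 \cdot 1 \left(-4\right) + 1\right) p{\left(-13,T{\left(u{\left(2,1 \right)},5 \right)} \right)} = \left(\left(-2\right) 4 \cdot 1 \left(-4\right) + 1\right) \sqrt{\left(-1\right)^{2} + \left(-13\right)^{2}} = \left(\left(-8\right) \left(-4\right) + 1\right) \sqrt{1 + 169} = \left(32 + 1\right) \sqrt{170} = 33 \sqrt{170}$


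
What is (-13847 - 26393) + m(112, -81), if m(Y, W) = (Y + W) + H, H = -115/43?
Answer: -1729102/43 ≈ -40212.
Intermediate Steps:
H = -115/43 (H = -115*1/43 = -115/43 ≈ -2.6744)
m(Y, W) = -115/43 + W + Y (m(Y, W) = (Y + W) - 115/43 = (W + Y) - 115/43 = -115/43 + W + Y)
(-13847 - 26393) + m(112, -81) = (-13847 - 26393) + (-115/43 - 81 + 112) = -40240 + 1218/43 = -1729102/43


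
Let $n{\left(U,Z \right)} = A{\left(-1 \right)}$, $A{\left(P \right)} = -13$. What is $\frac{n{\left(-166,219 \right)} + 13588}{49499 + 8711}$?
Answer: $\frac{2715}{11642} \approx 0.23321$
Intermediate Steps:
$n{\left(U,Z \right)} = -13$
$\frac{n{\left(-166,219 \right)} + 13588}{49499 + 8711} = \frac{-13 + 13588}{49499 + 8711} = \frac{13575}{58210} = 13575 \cdot \frac{1}{58210} = \frac{2715}{11642}$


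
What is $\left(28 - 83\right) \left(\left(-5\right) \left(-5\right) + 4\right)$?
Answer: $-1595$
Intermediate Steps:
$\left(28 - 83\right) \left(\left(-5\right) \left(-5\right) + 4\right) = - 55 \left(25 + 4\right) = \left(-55\right) 29 = -1595$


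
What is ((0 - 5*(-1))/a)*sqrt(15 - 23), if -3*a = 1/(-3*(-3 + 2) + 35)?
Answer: -1140*I*sqrt(2) ≈ -1612.2*I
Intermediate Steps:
a = -1/114 (a = -1/(3*(-3*(-3 + 2) + 35)) = -1/(3*(-3*(-1) + 35)) = -1/(3*(3 + 35)) = -1/3/38 = -1/3*1/38 = -1/114 ≈ -0.0087719)
((0 - 5*(-1))/a)*sqrt(15 - 23) = ((0 - 5*(-1))/(-1/114))*sqrt(15 - 23) = ((0 + 5)*(-114))*sqrt(-8) = (5*(-114))*(2*I*sqrt(2)) = -1140*I*sqrt(2)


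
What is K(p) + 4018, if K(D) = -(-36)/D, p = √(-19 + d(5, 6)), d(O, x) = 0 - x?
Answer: 4018 - 36*I/5 ≈ 4018.0 - 7.2*I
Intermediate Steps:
d(O, x) = -x
p = 5*I (p = √(-19 - 1*6) = √(-19 - 6) = √(-25) = 5*I ≈ 5.0*I)
K(D) = 36/D
K(p) + 4018 = 36/((5*I)) + 4018 = 36*(-I/5) + 4018 = -36*I/5 + 4018 = 4018 - 36*I/5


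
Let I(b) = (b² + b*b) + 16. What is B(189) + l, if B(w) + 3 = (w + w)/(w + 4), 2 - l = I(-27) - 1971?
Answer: 96106/193 ≈ 497.96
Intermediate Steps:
I(b) = 16 + 2*b² (I(b) = (b² + b²) + 16 = 2*b² + 16 = 16 + 2*b²)
l = 499 (l = 2 - ((16 + 2*(-27)²) - 1971) = 2 - ((16 + 2*729) - 1971) = 2 - ((16 + 1458) - 1971) = 2 - (1474 - 1971) = 2 - 1*(-497) = 2 + 497 = 499)
B(w) = -3 + 2*w/(4 + w) (B(w) = -3 + (w + w)/(w + 4) = -3 + (2*w)/(4 + w) = -3 + 2*w/(4 + w))
B(189) + l = (-12 - 1*189)/(4 + 189) + 499 = (-12 - 189)/193 + 499 = (1/193)*(-201) + 499 = -201/193 + 499 = 96106/193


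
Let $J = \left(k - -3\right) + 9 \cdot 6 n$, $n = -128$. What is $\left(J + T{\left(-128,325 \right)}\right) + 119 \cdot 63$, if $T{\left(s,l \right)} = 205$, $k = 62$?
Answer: $855$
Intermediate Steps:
$J = -6847$ ($J = \left(62 - -3\right) + 9 \cdot 6 \left(-128\right) = \left(62 + 3\right) + 54 \left(-128\right) = 65 - 6912 = -6847$)
$\left(J + T{\left(-128,325 \right)}\right) + 119 \cdot 63 = \left(-6847 + 205\right) + 119 \cdot 63 = -6642 + 7497 = 855$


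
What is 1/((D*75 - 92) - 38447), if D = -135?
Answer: -1/48664 ≈ -2.0549e-5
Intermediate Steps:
1/((D*75 - 92) - 38447) = 1/((-135*75 - 92) - 38447) = 1/((-10125 - 92) - 38447) = 1/(-10217 - 38447) = 1/(-48664) = -1/48664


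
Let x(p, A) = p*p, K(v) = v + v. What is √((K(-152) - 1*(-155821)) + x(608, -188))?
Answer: √525181 ≈ 724.69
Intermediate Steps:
K(v) = 2*v
x(p, A) = p²
√((K(-152) - 1*(-155821)) + x(608, -188)) = √((2*(-152) - 1*(-155821)) + 608²) = √((-304 + 155821) + 369664) = √(155517 + 369664) = √525181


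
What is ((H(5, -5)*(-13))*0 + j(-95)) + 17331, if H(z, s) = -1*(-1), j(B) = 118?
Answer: 17449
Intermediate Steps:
H(z, s) = 1
((H(5, -5)*(-13))*0 + j(-95)) + 17331 = ((1*(-13))*0 + 118) + 17331 = (-13*0 + 118) + 17331 = (0 + 118) + 17331 = 118 + 17331 = 17449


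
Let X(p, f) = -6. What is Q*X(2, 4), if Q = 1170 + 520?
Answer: -10140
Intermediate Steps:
Q = 1690
Q*X(2, 4) = 1690*(-6) = -10140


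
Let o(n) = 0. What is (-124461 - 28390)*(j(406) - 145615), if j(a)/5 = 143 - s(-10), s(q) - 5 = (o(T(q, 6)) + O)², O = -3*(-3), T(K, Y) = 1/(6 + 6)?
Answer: 22213835830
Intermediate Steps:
T(K, Y) = 1/12
O = 9
s(q) = 86 (s(q) = 5 + (0 + 9)² = 5 + 9² = 5 + 81 = 86)
j(a) = 285 (j(a) = 5*(143 - 1*86) = 5*(143 - 86) = 5*57 = 285)
(-124461 - 28390)*(j(406) - 145615) = (-124461 - 28390)*(285 - 145615) = -152851*(-145330) = 22213835830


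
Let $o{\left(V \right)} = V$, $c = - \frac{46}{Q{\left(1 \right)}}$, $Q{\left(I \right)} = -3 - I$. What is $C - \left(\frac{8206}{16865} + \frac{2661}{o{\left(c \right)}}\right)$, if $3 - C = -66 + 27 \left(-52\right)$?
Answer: $\frac{481425067}{387895} \approx 1241.1$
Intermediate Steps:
$c = \frac{23}{2}$ ($c = - \frac{46}{-3 - 1} = - \frac{46}{-4} = \left(-46\right) \left(- \frac{1}{4}\right) = \frac{23}{2} \approx 11.5$)
$C = 1473$ ($C = 3 - \left(-66 + 27 \left(-52\right)\right) = 3 - \left(-66 - 1404\right) = 3 - -1470 = 3 + 1470 = 1473$)
$C - \left(\frac{8206}{16865} + \frac{2661}{o{\left(c \right)}}\right) = 1473 - \left(\frac{5322}{23} + \frac{8206}{16865}\right) = 1473 - \frac{89944268}{387895} = \frac{481425067}{387895}$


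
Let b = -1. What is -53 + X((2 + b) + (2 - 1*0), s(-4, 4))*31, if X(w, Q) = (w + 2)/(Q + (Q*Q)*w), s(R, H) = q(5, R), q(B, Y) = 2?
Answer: -587/14 ≈ -41.929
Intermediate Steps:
s(R, H) = 2
X(w, Q) = (2 + w)/(Q + w*Q²) (X(w, Q) = (2 + w)/(Q + Q²*w) = (2 + w)/(Q + w*Q²))
-53 + X((2 + b) + (2 - 1*0), s(-4, 4))*31 = -53 + ((2 + ((2 - 1) + (2 - 1*0)))/(2*(1 + 2*((2 - 1) + (2 - 1*0)))))*31 = -53 + ((2 + (1 + (2 + 0)))/(2*(1 + 2*(1 + (2 + 0)))))*31 = -53 + ((2 + (1 + 2))/(2*(1 + 2*(1 + 2))))*31 = -53 + ((2 + 3)/(2*(1 + 2*3)))*31 = -53 + ((½)*5/(1 + 6))*31 = -53 + ((½)*5/7)*31 = -53 + ((½)*(⅐)*5)*31 = -53 + (5/14)*31 = -53 + 155/14 = -587/14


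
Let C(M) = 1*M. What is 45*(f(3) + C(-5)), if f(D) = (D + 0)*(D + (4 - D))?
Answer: 315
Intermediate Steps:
C(M) = M
f(D) = 4*D (f(D) = D*4 = 4*D)
45*(f(3) + C(-5)) = 45*(4*3 - 5) = 45*(12 - 5) = 45*7 = 315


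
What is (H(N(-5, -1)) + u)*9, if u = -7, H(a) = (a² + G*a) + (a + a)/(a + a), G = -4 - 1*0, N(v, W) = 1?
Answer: -81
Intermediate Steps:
G = -4 (G = -4 + 0 = -4)
H(a) = 1 + a² - 4*a (H(a) = (a² - 4*a) + (a + a)/(a + a) = (a² - 4*a) + (2*a)/((2*a)) = (a² - 4*a) + (2*a)*(1/(2*a)) = (a² - 4*a) + 1 = 1 + a² - 4*a)
(H(N(-5, -1)) + u)*9 = ((1 + 1² - 4*1) - 7)*9 = ((1 + 1 - 4) - 7)*9 = (-2 - 7)*9 = -9*9 = -81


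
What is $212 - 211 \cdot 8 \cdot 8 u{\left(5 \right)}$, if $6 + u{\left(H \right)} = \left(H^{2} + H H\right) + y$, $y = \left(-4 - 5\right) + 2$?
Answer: $-499436$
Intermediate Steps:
$y = -7$ ($y = \left(-4 - 5\right) + 2 = -9 + 2 = -7$)
$u{\left(H \right)} = -13 + 2 H^{2}$ ($u{\left(H \right)} = -6 - \left(7 - H^{2} - H H\right) = -6 + \left(\left(H^{2} + H^{2}\right) - 7\right) = -6 + \left(2 H^{2} - 7\right) = -6 + \left(-7 + 2 H^{2}\right) = -13 + 2 H^{2}$)
$212 - 211 \cdot 8 \cdot 8 u{\left(5 \right)} = 212 - 211 \cdot 8 \cdot 8 \left(-13 + 2 \cdot 5^{2}\right) = 212 - 211 \cdot 64 \left(-13 + 2 \cdot 25\right) = 212 - 211 \cdot 64 \left(-13 + 50\right) = 212 - 211 \cdot 64 \cdot 37 = 212 - 499648 = -499436$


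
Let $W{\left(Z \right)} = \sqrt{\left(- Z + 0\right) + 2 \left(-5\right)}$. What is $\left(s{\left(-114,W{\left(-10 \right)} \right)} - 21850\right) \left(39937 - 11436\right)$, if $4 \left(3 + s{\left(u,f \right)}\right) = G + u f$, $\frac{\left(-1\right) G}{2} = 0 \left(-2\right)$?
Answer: $-622832353$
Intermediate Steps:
$W{\left(Z \right)} = \sqrt{-10 - Z}$ ($W{\left(Z \right)} = \sqrt{- Z - 10} = \sqrt{-10 - Z}$)
$G = 0$ ($G = - 2 \cdot 0 \left(-2\right) = \left(-2\right) 0 = 0$)
$s{\left(u,f \right)} = -3 + \frac{f u}{4}$ ($s{\left(u,f \right)} = -3 + \frac{0 + u f}{4} = -3 + \frac{0 + f u}{4} = -3 + \frac{f u}{4}$)
$\left(s{\left(-114,W{\left(-10 \right)} \right)} - 21850\right) \left(39937 - 11436\right) = \left(\left(-3 + \frac{1}{4} \sqrt{-10 - -10} \left(-114\right)\right) - 21850\right) \left(39937 - 11436\right) = \left(\left(-3 + \frac{1}{4} \sqrt{-10 + 10} \left(-114\right)\right) - 21850\right) 28501 = \left(\left(-3 + \frac{1}{4} \sqrt{0} \left(-114\right)\right) - 21850\right) 28501 = \left(\left(-3 + \frac{1}{4} \cdot 0 \left(-114\right)\right) - 21850\right) 28501 = \left(\left(-3 + 0\right) - 21850\right) 28501 = \left(-3 - 21850\right) 28501 = \left(-21853\right) 28501 = -622832353$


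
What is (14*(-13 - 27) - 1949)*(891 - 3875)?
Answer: 7486856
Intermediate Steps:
(14*(-13 - 27) - 1949)*(891 - 3875) = (14*(-40) - 1949)*(-2984) = (-560 - 1949)*(-2984) = -2509*(-2984) = 7486856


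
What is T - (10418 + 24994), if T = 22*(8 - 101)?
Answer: -37458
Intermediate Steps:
T = -2046 (T = 22*(-93) = -2046)
T - (10418 + 24994) = -2046 - (10418 + 24994) = -2046 - 1*35412 = -2046 - 35412 = -37458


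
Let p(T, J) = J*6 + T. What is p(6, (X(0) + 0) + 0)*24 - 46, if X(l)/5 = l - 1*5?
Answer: -3502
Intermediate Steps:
X(l) = -25 + 5*l (X(l) = 5*(l - 1*5) = 5*(l - 5) = 5*(-5 + l) = -25 + 5*l)
p(T, J) = T + 6*J (p(T, J) = 6*J + T = T + 6*J)
p(6, (X(0) + 0) + 0)*24 - 46 = (6 + 6*(((-25 + 5*0) + 0) + 0))*24 - 46 = (6 + 6*(((-25 + 0) + 0) + 0))*24 - 46 = (6 + 6*((-25 + 0) + 0))*24 - 46 = (6 + 6*(-25 + 0))*24 - 46 = (6 + 6*(-25))*24 - 46 = (6 - 150)*24 - 46 = -144*24 - 46 = -3456 - 46 = -3502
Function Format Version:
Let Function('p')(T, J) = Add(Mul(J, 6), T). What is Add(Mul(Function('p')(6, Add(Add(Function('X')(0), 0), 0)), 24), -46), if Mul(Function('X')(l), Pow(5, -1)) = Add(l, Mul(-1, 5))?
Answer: -3502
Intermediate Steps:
Function('X')(l) = Add(-25, Mul(5, l)) (Function('X')(l) = Mul(5, Add(l, Mul(-1, 5))) = Mul(5, Add(l, -5)) = Mul(5, Add(-5, l)) = Add(-25, Mul(5, l)))
Function('p')(T, J) = Add(T, Mul(6, J)) (Function('p')(T, J) = Add(Mul(6, J), T) = Add(T, Mul(6, J)))
Add(Mul(Function('p')(6, Add(Add(Function('X')(0), 0), 0)), 24), -46) = Add(Mul(Add(6, Mul(6, Add(Add(Add(-25, Mul(5, 0)), 0), 0))), 24), -46) = Add(Mul(Add(6, Mul(6, Add(Add(Add(-25, 0), 0), 0))), 24), -46) = Add(Mul(Add(6, Mul(6, Add(Add(-25, 0), 0))), 24), -46) = Add(Mul(Add(6, Mul(6, Add(-25, 0))), 24), -46) = Add(Mul(Add(6, Mul(6, -25)), 24), -46) = Add(Mul(Add(6, -150), 24), -46) = Add(Mul(-144, 24), -46) = Add(-3456, -46) = -3502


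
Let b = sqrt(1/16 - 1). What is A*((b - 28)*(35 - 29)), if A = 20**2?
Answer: -67200 + 600*I*sqrt(15) ≈ -67200.0 + 2323.8*I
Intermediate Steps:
b = I*sqrt(15)/4 (b = sqrt(1/16 - 1) = sqrt(-15/16) = I*sqrt(15)/4 ≈ 0.96825*I)
A = 400
A*((b - 28)*(35 - 29)) = 400*((I*sqrt(15)/4 - 28)*(35 - 29)) = 400*((-28 + I*sqrt(15)/4)*6) = 400*(-168 + 3*I*sqrt(15)/2) = -67200 + 600*I*sqrt(15)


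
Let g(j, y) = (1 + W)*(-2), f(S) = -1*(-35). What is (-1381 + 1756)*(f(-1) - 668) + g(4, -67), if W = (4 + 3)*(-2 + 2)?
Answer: -237377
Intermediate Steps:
f(S) = 35
W = 0 (W = 7*0 = 0)
g(j, y) = -2 (g(j, y) = (1 + 0)*(-2) = 1*(-2) = -2)
(-1381 + 1756)*(f(-1) - 668) + g(4, -67) = (-1381 + 1756)*(35 - 668) - 2 = 375*(-633) - 2 = -237375 - 2 = -237377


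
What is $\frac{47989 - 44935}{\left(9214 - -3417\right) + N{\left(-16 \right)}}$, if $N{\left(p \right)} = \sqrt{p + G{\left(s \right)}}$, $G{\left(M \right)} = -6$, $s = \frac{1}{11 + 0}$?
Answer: $\frac{38575074}{159542183} - \frac{3054 i \sqrt{22}}{159542183} \approx 0.24179 - 8.9785 \cdot 10^{-5} i$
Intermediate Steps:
$s = \frac{1}{11} \approx 0.090909$
$N{\left(p \right)} = \sqrt{-6 + p}$ ($N{\left(p \right)} = \sqrt{p - 6} = \sqrt{-6 + p}$)
$\frac{47989 - 44935}{\left(9214 - -3417\right) + N{\left(-16 \right)}} = \frac{47989 - 44935}{\left(9214 - -3417\right) + \sqrt{-6 - 16}} = \frac{3054}{\left(9214 + 3417\right) + \sqrt{-22}} = \frac{3054}{12631 + i \sqrt{22}}$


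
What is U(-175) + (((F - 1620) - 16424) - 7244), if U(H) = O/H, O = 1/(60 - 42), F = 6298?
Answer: -59818501/3150 ≈ -18990.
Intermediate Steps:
O = 1/18 ≈ 0.055556
U(H) = 1/(18*H)
U(-175) + (((F - 1620) - 16424) - 7244) = (1/18)/(-175) + (((6298 - 1620) - 16424) - 7244) = (1/18)*(-1/175) + ((4678 - 16424) - 7244) = -1/3150 + (-11746 - 7244) = -1/3150 - 18990 = -59818501/3150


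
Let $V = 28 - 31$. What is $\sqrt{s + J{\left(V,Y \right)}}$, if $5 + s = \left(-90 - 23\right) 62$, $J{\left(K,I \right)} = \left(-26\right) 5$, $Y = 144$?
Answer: $i \sqrt{7141} \approx 84.504 i$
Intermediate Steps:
$V = -3$
$J{\left(K,I \right)} = -130$
$s = -7011$ ($s = -5 + \left(-90 - 23\right) 62 = -5 - 7006 = -7011$)
$\sqrt{s + J{\left(V,Y \right)}} = \sqrt{-7011 - 130} = \sqrt{-7141} = i \sqrt{7141}$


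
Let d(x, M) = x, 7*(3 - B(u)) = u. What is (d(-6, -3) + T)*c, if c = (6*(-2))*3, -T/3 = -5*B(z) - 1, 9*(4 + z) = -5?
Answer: -13044/7 ≈ -1863.4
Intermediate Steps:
z = -41/9 (z = -4 + (⅑)*(-5) = -4 - 5/9 = -41/9 ≈ -4.5556)
B(u) = 3 - u/7
T = 1213/21 (T = -3*(-5*(3 - ⅐*(-41/9)) - 1) = -3*(-5*(3 + 41/63) - 1) = -3*(-5*230/63 - 1) = -3*(-1150/63 - 1) = -3*(-1213/63) = 1213/21 ≈ 57.762)
c = -36 (c = -12*3 = -36)
(d(-6, -3) + T)*c = (-6 + 1213/21)*(-36) = (1087/21)*(-36) = -13044/7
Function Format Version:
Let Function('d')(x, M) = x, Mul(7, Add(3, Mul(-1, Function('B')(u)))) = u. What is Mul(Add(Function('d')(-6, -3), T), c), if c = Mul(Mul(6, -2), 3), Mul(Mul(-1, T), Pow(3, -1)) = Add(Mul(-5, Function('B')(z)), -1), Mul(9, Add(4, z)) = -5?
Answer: Rational(-13044, 7) ≈ -1863.4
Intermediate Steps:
z = Rational(-41, 9) (z = Add(-4, Mul(Rational(1, 9), -5)) = Add(-4, Rational(-5, 9)) = Rational(-41, 9) ≈ -4.5556)
Function('B')(u) = Add(3, Mul(Rational(-1, 7), u))
T = Rational(1213, 21) (T = Mul(-3, Add(Mul(-5, Add(3, Mul(Rational(-1, 7), Rational(-41, 9)))), -1)) = Mul(-3, Add(Mul(-5, Add(3, Rational(41, 63))), -1)) = Mul(-3, Add(Mul(-5, Rational(230, 63)), -1)) = Mul(-3, Add(Rational(-1150, 63), -1)) = Mul(-3, Rational(-1213, 63)) = Rational(1213, 21) ≈ 57.762)
c = -36 (c = Mul(-12, 3) = -36)
Mul(Add(Function('d')(-6, -3), T), c) = Mul(Add(-6, Rational(1213, 21)), -36) = Mul(Rational(1087, 21), -36) = Rational(-13044, 7)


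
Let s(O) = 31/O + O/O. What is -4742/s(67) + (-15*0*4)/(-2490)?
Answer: -158857/49 ≈ -3242.0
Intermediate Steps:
s(O) = 1 + 31/O (s(O) = 31/O + 1 = 1 + 31/O)
-4742/s(67) + (-15*0*4)/(-2490) = -4742*67/(31 + 67) + (-15*0*4)/(-2490) = -4742/((1/67)*98) + (0*4)*(-1/2490) = -4742/98/67 + 0*(-1/2490) = -4742*67/98 + 0 = -158857/49 + 0 = -158857/49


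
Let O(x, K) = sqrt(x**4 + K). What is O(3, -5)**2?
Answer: 76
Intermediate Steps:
O(x, K) = sqrt(K + x**4)
O(3, -5)**2 = (sqrt(-5 + 3**4))**2 = (sqrt(-5 + 81))**2 = (sqrt(76))**2 = (2*sqrt(19))**2 = 76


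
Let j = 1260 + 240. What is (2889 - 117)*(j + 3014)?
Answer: 12512808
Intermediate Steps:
j = 1500
(2889 - 117)*(j + 3014) = (2889 - 117)*(1500 + 3014) = 2772*4514 = 12512808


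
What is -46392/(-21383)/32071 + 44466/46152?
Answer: 5082629391587/5274975092556 ≈ 0.96354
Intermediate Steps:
-46392/(-21383)/32071 + 44466/46152 = -46392*(-1/21383)*(1/32071) + 44466*(1/46152) = (46392/21383)*(1/32071) + 7411/7692 = 46392/685774193 + 7411/7692 = 5082629391587/5274975092556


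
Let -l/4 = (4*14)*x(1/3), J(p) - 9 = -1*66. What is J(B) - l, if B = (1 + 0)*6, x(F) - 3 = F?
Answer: 2069/3 ≈ 689.67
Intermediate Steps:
x(F) = 3 + F
B = 6 (B = 1*6 = 6)
J(p) = -57 (J(p) = 9 - 1*66 = 9 - 66 = -57)
l = -2240/3 (l = -4*4*14*(3 + 1/3) = -224*(3 + ⅓) = -224*10/3 = -4*560/3 = -2240/3 ≈ -746.67)
J(B) - l = -57 - 1*(-2240/3) = -57 + 2240/3 = 2069/3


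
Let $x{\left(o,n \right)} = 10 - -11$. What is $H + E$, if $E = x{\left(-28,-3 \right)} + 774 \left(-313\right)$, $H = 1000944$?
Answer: $758703$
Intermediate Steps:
$x{\left(o,n \right)} = 21$ ($x{\left(o,n \right)} = 10 + 11 = 21$)
$E = -242241$ ($E = 21 + 774 \left(-313\right) = 21 - 242262 = -242241$)
$H + E = 1000944 - 242241 = 758703$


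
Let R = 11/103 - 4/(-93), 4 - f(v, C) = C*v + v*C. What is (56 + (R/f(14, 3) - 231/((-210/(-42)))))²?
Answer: 56377587267001/587246342400 ≈ 96.003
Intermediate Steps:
f(v, C) = 4 - 2*C*v (f(v, C) = 4 - (C*v + v*C) = 4 - (C*v + C*v) = 4 - 2*C*v)
R = 1435/9579 (R = 11*(1/103) - 4*(-1/93) = 11/103 + 4/93 = 1435/9579 ≈ 0.14981)
(56 + (R/f(14, 3) - 231/((-210/(-42)))))² = (56 + (1435/(9579*(4 - 2*3*14)) - 231/((-210/(-42)))))² = (56 + (1435/(9579*(4 - 84)) - 231/((-210*(-1/42)))))² = (56 + ((1435/9579)/(-80) - 231/5))² = (56 + ((1435/9579)*(-1/80) - 231*⅕))² = (56 + (-287/153264 - 231/5))² = (56 - 35405419/766320)² = (7508501/766320)² = 56377587267001/587246342400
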